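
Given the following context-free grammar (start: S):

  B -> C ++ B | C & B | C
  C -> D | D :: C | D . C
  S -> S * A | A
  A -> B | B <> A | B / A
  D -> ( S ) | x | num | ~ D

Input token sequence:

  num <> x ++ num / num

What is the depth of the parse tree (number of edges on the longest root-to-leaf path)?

[S [A [B [C [D num]]] <> [A [B [C [D x]] ++ [B [C [D num]]]] / [A [B [C [D num]]]]]]]

7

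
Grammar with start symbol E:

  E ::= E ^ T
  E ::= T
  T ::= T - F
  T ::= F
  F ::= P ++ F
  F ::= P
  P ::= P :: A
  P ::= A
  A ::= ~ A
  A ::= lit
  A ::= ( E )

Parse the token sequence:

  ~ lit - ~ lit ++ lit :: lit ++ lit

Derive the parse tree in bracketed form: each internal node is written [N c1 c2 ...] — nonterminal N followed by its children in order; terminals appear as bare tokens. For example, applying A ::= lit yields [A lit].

E
T
T - F
F - F
P - F
A - F
~ A - F
~ lit - F
~ lit - P ++ F
~ lit - A ++ F
~ lit - ~ A ++ F
~ lit - ~ lit ++ F
~ lit - ~ lit ++ P ++ F
~ lit - ~ lit ++ P :: A ++ F
~ lit - ~ lit ++ A :: A ++ F
~ lit - ~ lit ++ lit :: A ++ F
~ lit - ~ lit ++ lit :: lit ++ F
~ lit - ~ lit ++ lit :: lit ++ P
~ lit - ~ lit ++ lit :: lit ++ A
~ lit - ~ lit ++ lit :: lit ++ lit

[E [T [T [F [P [A ~ [A lit]]]]] - [F [P [A ~ [A lit]]] ++ [F [P [P [A lit]] :: [A lit]] ++ [F [P [A lit]]]]]]]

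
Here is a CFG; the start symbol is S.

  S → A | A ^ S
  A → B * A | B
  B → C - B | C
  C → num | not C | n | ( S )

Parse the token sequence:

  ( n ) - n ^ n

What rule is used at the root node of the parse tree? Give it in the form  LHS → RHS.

S → A ^ S

[S [A [B [C ( [S [A [B [C n]]]] )] - [B [C n]]]] ^ [S [A [B [C n]]]]]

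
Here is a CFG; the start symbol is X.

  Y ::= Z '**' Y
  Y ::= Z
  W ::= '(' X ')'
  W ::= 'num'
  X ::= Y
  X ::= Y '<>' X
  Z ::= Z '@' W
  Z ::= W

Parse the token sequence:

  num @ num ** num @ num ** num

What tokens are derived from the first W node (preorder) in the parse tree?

[X [Y [Z [Z [W num]] @ [W num]] ** [Y [Z [Z [W num]] @ [W num]] ** [Y [Z [W num]]]]]]

num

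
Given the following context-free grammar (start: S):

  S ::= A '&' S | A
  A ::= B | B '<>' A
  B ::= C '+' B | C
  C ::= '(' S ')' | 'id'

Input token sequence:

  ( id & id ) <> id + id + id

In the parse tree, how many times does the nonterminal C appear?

[S [A [B [C ( [S [A [B [C id]]] & [S [A [B [C id]]]]] )]] <> [A [B [C id] + [B [C id] + [B [C id]]]]]]]

6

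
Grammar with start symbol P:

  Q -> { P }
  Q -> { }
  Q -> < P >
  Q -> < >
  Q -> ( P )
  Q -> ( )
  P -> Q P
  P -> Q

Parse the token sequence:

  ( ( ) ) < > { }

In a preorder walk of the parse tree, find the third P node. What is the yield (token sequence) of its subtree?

< > { }

[P [Q ( [P [Q ( )]] )] [P [Q < >] [P [Q { }]]]]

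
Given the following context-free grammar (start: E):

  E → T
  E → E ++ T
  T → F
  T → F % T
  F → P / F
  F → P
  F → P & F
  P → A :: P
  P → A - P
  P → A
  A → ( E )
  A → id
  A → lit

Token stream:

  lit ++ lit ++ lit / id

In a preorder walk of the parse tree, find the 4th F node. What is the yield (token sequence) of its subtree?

id

[E [E [E [T [F [P [A lit]]]]] ++ [T [F [P [A lit]]]]] ++ [T [F [P [A lit]] / [F [P [A id]]]]]]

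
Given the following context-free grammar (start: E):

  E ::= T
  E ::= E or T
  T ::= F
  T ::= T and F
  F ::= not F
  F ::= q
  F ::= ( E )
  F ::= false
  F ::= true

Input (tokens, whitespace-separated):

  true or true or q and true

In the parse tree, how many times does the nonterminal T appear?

4

[E [E [E [T [F true]]] or [T [F true]]] or [T [T [F q]] and [F true]]]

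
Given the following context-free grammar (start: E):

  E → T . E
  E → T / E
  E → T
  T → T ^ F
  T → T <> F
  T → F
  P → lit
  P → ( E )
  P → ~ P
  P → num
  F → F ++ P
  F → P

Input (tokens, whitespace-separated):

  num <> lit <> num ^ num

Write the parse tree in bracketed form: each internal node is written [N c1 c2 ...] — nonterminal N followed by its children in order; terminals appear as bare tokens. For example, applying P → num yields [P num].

[E [T [T [T [T [F [P num]]] <> [F [P lit]]] <> [F [P num]]] ^ [F [P num]]]]

E
T
T ^ F
T <> F ^ F
T <> F <> F ^ F
F <> F <> F ^ F
P <> F <> F ^ F
num <> F <> F ^ F
num <> P <> F ^ F
num <> lit <> F ^ F
num <> lit <> P ^ F
num <> lit <> num ^ F
num <> lit <> num ^ P
num <> lit <> num ^ num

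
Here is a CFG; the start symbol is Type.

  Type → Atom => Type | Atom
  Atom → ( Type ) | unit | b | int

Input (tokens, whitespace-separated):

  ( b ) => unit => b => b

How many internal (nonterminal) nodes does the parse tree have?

[Type [Atom ( [Type [Atom b]] )] => [Type [Atom unit] => [Type [Atom b] => [Type [Atom b]]]]]

10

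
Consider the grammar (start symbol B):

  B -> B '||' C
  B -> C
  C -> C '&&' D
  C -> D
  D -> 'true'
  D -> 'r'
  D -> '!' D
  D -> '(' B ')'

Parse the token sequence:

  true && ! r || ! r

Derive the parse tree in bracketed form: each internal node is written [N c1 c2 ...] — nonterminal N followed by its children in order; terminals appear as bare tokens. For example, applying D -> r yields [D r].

B
B || C
C || C
C && D || C
D && D || C
true && D || C
true && ! D || C
true && ! r || C
true && ! r || D
true && ! r || ! D
true && ! r || ! r

[B [B [C [C [D true]] && [D ! [D r]]]] || [C [D ! [D r]]]]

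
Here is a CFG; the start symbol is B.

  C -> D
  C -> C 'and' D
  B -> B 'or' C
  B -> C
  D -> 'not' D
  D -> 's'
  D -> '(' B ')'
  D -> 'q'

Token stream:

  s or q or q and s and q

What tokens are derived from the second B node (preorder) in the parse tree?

s or q

[B [B [B [C [D s]]] or [C [D q]]] or [C [C [C [D q]] and [D s]] and [D q]]]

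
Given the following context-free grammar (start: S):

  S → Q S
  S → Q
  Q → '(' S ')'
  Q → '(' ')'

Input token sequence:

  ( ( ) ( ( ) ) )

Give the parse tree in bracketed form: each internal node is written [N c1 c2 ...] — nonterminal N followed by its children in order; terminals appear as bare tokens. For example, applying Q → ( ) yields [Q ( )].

S
Q
( S )
( Q S )
( ( ) S )
( ( ) Q )
( ( ) ( S ) )
( ( ) ( Q ) )
( ( ) ( ( ) ) )

[S [Q ( [S [Q ( )] [S [Q ( [S [Q ( )]] )]]] )]]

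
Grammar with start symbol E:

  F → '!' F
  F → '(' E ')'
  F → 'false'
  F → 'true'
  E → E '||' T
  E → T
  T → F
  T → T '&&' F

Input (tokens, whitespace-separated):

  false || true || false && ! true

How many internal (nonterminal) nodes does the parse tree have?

12

[E [E [E [T [F false]]] || [T [F true]]] || [T [T [F false]] && [F ! [F true]]]]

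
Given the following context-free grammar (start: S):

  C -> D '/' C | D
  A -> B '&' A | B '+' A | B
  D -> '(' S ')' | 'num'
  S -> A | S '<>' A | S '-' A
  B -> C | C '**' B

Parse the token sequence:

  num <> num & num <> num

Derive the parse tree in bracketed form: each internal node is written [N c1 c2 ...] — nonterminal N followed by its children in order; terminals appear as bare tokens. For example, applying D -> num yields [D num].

[S [S [S [A [B [C [D num]]]]] <> [A [B [C [D num]]] & [A [B [C [D num]]]]]] <> [A [B [C [D num]]]]]

S
S <> A
S <> A <> A
A <> A <> A
B <> A <> A
C <> A <> A
D <> A <> A
num <> A <> A
num <> B & A <> A
num <> C & A <> A
num <> D & A <> A
num <> num & A <> A
num <> num & B <> A
num <> num & C <> A
num <> num & D <> A
num <> num & num <> A
num <> num & num <> B
num <> num & num <> C
num <> num & num <> D
num <> num & num <> num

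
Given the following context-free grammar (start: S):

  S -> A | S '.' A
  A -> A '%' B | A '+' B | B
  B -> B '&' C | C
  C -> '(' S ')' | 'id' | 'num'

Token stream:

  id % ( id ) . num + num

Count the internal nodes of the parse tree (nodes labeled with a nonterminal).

[S [S [A [A [B [C id]]] % [B [C ( [S [A [B [C id]]]] )]]]] . [A [A [B [C num]]] + [B [C num]]]]

18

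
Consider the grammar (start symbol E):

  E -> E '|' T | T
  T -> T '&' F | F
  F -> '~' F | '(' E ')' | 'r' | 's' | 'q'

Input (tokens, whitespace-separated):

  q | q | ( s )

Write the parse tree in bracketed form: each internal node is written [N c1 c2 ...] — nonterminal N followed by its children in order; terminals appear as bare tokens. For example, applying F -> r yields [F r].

E
E | T
E | T | T
T | T | T
F | T | T
q | T | T
q | F | T
q | q | T
q | q | F
q | q | ( E )
q | q | ( T )
q | q | ( F )
q | q | ( s )

[E [E [E [T [F q]]] | [T [F q]]] | [T [F ( [E [T [F s]]] )]]]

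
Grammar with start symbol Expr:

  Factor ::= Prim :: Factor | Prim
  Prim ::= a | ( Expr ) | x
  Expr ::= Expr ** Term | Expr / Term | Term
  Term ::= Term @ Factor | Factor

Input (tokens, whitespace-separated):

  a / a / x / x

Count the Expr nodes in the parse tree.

4

[Expr [Expr [Expr [Expr [Term [Factor [Prim a]]]] / [Term [Factor [Prim a]]]] / [Term [Factor [Prim x]]]] / [Term [Factor [Prim x]]]]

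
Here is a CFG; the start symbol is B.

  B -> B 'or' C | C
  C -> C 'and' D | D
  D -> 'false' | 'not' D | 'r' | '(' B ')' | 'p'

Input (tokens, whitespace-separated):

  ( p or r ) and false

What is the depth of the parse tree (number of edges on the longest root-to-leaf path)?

[B [C [C [D ( [B [B [C [D p]]] or [C [D r]]] )]] and [D false]]]

8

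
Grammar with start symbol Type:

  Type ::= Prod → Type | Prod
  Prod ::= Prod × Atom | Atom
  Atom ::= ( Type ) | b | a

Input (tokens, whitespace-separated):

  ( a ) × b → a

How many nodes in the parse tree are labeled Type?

[Type [Prod [Prod [Atom ( [Type [Prod [Atom a]]] )]] × [Atom b]] → [Type [Prod [Atom a]]]]

3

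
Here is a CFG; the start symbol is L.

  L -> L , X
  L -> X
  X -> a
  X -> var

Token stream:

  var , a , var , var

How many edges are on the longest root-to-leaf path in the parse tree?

5

[L [L [L [L [X var]] , [X a]] , [X var]] , [X var]]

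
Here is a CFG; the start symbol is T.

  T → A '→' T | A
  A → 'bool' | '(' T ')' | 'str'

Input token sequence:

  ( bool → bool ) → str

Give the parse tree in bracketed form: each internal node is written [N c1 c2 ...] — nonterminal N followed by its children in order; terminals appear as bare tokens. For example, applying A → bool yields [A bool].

T
A → T
( T ) → T
( A → T ) → T
( bool → T ) → T
( bool → A ) → T
( bool → bool ) → T
( bool → bool ) → A
( bool → bool ) → str

[T [A ( [T [A bool] → [T [A bool]]] )] → [T [A str]]]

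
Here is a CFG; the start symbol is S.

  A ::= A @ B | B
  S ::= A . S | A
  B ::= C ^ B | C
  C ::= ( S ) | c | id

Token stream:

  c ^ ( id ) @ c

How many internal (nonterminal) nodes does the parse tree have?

13

[S [A [A [B [C c] ^ [B [C ( [S [A [B [C id]]]] )]]]] @ [B [C c]]]]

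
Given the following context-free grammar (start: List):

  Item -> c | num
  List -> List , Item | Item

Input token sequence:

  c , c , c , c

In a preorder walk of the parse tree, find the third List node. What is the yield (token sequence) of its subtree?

c , c

[List [List [List [List [Item c]] , [Item c]] , [Item c]] , [Item c]]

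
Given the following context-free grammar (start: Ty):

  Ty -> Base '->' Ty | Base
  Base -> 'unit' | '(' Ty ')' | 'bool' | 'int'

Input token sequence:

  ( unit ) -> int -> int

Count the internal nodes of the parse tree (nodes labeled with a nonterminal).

8

[Ty [Base ( [Ty [Base unit]] )] -> [Ty [Base int] -> [Ty [Base int]]]]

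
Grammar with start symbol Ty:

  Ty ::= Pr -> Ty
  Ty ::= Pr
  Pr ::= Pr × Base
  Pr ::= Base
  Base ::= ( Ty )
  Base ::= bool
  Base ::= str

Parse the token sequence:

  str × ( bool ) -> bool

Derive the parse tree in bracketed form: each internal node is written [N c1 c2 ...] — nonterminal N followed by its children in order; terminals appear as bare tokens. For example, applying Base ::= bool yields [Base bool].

[Ty [Pr [Pr [Base str]] × [Base ( [Ty [Pr [Base bool]]] )]] -> [Ty [Pr [Base bool]]]]

Ty
Pr -> Ty
Pr × Base -> Ty
Base × Base -> Ty
str × Base -> Ty
str × ( Ty ) -> Ty
str × ( Pr ) -> Ty
str × ( Base ) -> Ty
str × ( bool ) -> Ty
str × ( bool ) -> Pr
str × ( bool ) -> Base
str × ( bool ) -> bool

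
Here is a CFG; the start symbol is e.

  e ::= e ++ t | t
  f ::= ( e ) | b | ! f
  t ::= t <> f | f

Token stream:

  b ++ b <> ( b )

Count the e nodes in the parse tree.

[e [e [t [f b]]] ++ [t [t [f b]] <> [f ( [e [t [f b]]] )]]]

3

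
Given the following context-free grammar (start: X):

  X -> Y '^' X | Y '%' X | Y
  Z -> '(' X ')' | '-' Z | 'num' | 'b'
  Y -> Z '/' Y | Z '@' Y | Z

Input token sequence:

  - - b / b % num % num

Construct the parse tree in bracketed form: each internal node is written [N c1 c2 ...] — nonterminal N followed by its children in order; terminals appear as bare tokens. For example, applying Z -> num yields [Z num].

[X [Y [Z - [Z - [Z b]]] / [Y [Z b]]] % [X [Y [Z num]] % [X [Y [Z num]]]]]

X
Y % X
Z / Y % X
- Z / Y % X
- - Z / Y % X
- - b / Y % X
- - b / Z % X
- - b / b % X
- - b / b % Y % X
- - b / b % Z % X
- - b / b % num % X
- - b / b % num % Y
- - b / b % num % Z
- - b / b % num % num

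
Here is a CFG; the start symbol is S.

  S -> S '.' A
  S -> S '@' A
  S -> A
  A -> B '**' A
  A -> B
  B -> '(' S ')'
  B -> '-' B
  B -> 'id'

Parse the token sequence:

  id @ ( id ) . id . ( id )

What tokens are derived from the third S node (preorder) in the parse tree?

id @ ( id )

[S [S [S [S [A [B id]]] @ [A [B ( [S [A [B id]]] )]]] . [A [B id]]] . [A [B ( [S [A [B id]]] )]]]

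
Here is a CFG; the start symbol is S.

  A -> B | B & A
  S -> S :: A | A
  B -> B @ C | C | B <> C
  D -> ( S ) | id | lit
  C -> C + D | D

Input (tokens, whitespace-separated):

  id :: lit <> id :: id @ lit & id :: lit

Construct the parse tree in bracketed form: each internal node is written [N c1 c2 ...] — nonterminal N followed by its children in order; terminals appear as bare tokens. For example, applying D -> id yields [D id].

[S [S [S [S [A [B [C [D id]]]]] :: [A [B [B [C [D lit]]] <> [C [D id]]]]] :: [A [B [B [C [D id]]] @ [C [D lit]]] & [A [B [C [D id]]]]]] :: [A [B [C [D lit]]]]]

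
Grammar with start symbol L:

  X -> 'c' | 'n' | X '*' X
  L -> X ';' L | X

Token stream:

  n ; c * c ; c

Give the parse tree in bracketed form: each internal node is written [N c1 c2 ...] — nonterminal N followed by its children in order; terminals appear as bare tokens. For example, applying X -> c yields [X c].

[L [X n] ; [L [X [X c] * [X c]] ; [L [X c]]]]

L
X ; L
n ; L
n ; X ; L
n ; X * X ; L
n ; c * X ; L
n ; c * c ; L
n ; c * c ; X
n ; c * c ; c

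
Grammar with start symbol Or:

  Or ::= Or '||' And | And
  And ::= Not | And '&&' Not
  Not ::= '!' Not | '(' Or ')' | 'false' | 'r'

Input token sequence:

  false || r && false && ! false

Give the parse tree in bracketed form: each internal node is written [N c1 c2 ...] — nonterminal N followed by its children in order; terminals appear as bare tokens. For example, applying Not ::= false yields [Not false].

Or
Or || And
And || And
Not || And
false || And
false || And && Not
false || And && Not && Not
false || Not && Not && Not
false || r && Not && Not
false || r && false && Not
false || r && false && ! Not
false || r && false && ! false

[Or [Or [And [Not false]]] || [And [And [And [Not r]] && [Not false]] && [Not ! [Not false]]]]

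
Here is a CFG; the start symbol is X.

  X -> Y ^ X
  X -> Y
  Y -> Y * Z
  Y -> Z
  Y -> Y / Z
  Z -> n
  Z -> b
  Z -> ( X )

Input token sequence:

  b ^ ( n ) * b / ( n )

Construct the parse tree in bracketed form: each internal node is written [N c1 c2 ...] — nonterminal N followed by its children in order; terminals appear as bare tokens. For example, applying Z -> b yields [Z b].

X
Y ^ X
Z ^ X
b ^ X
b ^ Y
b ^ Y / Z
b ^ Y * Z / Z
b ^ Z * Z / Z
b ^ ( X ) * Z / Z
b ^ ( Y ) * Z / Z
b ^ ( Z ) * Z / Z
b ^ ( n ) * Z / Z
b ^ ( n ) * b / Z
b ^ ( n ) * b / ( X )
b ^ ( n ) * b / ( Y )
b ^ ( n ) * b / ( Z )
b ^ ( n ) * b / ( n )

[X [Y [Z b]] ^ [X [Y [Y [Y [Z ( [X [Y [Z n]]] )]] * [Z b]] / [Z ( [X [Y [Z n]]] )]]]]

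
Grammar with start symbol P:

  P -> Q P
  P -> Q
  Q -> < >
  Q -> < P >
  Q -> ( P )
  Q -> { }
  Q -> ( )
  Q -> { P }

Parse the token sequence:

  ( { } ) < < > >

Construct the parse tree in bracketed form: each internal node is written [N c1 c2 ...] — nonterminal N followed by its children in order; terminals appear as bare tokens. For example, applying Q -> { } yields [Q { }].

P
Q P
( P ) P
( Q ) P
( { } ) P
( { } ) Q
( { } ) < P >
( { } ) < Q >
( { } ) < < > >

[P [Q ( [P [Q { }]] )] [P [Q < [P [Q < >]] >]]]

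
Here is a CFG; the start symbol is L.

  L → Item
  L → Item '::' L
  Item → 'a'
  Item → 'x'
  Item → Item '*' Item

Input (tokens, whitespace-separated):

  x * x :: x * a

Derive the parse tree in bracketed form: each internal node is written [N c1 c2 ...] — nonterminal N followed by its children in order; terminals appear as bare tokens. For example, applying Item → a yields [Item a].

[L [Item [Item x] * [Item x]] :: [L [Item [Item x] * [Item a]]]]

L
Item :: L
Item * Item :: L
x * Item :: L
x * x :: L
x * x :: Item
x * x :: Item * Item
x * x :: x * Item
x * x :: x * a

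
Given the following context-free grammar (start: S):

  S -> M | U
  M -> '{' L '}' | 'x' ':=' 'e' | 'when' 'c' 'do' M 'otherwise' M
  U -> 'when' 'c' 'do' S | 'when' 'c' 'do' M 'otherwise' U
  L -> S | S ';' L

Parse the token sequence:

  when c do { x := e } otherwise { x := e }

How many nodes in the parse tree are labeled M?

[S [M when c do [M { [L [S [M x := e]]] }] otherwise [M { [L [S [M x := e]]] }]]]

5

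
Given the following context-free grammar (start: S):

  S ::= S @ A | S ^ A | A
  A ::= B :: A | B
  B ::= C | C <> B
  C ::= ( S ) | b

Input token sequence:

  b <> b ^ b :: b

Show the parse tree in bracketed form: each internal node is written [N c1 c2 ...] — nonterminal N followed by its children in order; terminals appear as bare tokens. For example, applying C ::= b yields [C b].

[S [S [A [B [C b] <> [B [C b]]]]] ^ [A [B [C b]] :: [A [B [C b]]]]]

S
S ^ A
A ^ A
B ^ A
C <> B ^ A
b <> B ^ A
b <> C ^ A
b <> b ^ A
b <> b ^ B :: A
b <> b ^ C :: A
b <> b ^ b :: A
b <> b ^ b :: B
b <> b ^ b :: C
b <> b ^ b :: b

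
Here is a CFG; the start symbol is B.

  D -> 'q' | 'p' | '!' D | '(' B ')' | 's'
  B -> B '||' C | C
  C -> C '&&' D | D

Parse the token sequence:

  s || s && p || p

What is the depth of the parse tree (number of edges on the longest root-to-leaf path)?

[B [B [B [C [D s]]] || [C [C [D s]] && [D p]]] || [C [D p]]]

5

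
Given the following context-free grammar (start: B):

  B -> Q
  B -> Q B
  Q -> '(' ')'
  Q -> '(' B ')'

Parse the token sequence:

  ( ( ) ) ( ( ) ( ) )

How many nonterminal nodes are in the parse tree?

[B [Q ( [B [Q ( )]] )] [B [Q ( [B [Q ( )] [B [Q ( )]]] )]]]

10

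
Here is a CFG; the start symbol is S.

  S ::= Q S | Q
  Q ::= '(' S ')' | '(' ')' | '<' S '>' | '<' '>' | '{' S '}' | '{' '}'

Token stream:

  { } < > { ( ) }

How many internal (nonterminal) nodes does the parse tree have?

8

[S [Q { }] [S [Q < >] [S [Q { [S [Q ( )]] }]]]]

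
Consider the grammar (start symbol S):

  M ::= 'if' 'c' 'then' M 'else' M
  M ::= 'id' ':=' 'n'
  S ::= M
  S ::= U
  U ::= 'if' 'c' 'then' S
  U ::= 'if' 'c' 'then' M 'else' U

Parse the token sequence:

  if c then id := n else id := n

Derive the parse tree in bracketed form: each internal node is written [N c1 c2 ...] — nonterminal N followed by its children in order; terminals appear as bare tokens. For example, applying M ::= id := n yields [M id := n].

S
M
if c then M else M
if c then id := n else M
if c then id := n else id := n

[S [M if c then [M id := n] else [M id := n]]]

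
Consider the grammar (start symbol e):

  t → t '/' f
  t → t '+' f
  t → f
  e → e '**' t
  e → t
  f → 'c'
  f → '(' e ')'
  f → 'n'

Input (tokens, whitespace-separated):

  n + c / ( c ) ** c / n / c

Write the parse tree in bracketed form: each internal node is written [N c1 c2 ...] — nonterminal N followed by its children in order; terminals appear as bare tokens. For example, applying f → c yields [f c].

[e [e [t [t [t [f n]] + [f c]] / [f ( [e [t [f c]]] )]]] ** [t [t [t [f c]] / [f n]] / [f c]]]

e
e ** t
t ** t
t / f ** t
t + f / f ** t
f + f / f ** t
n + f / f ** t
n + c / f ** t
n + c / ( e ) ** t
n + c / ( t ) ** t
n + c / ( f ) ** t
n + c / ( c ) ** t
n + c / ( c ) ** t / f
n + c / ( c ) ** t / f / f
n + c / ( c ) ** f / f / f
n + c / ( c ) ** c / f / f
n + c / ( c ) ** c / n / f
n + c / ( c ) ** c / n / c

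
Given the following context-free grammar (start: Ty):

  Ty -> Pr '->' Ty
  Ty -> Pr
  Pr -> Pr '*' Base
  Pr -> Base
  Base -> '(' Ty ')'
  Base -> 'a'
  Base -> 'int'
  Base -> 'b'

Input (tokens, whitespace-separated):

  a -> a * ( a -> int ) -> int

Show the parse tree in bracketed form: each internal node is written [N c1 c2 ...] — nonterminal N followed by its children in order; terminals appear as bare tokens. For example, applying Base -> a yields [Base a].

Ty
Pr -> Ty
Base -> Ty
a -> Ty
a -> Pr -> Ty
a -> Pr * Base -> Ty
a -> Base * Base -> Ty
a -> a * Base -> Ty
a -> a * ( Ty ) -> Ty
a -> a * ( Pr -> Ty ) -> Ty
a -> a * ( Base -> Ty ) -> Ty
a -> a * ( a -> Ty ) -> Ty
a -> a * ( a -> Pr ) -> Ty
a -> a * ( a -> Base ) -> Ty
a -> a * ( a -> int ) -> Ty
a -> a * ( a -> int ) -> Pr
a -> a * ( a -> int ) -> Base
a -> a * ( a -> int ) -> int

[Ty [Pr [Base a]] -> [Ty [Pr [Pr [Base a]] * [Base ( [Ty [Pr [Base a]] -> [Ty [Pr [Base int]]]] )]] -> [Ty [Pr [Base int]]]]]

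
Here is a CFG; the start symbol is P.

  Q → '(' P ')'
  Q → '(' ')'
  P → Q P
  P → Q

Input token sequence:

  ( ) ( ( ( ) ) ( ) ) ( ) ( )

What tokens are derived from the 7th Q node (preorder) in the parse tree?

[P [Q ( )] [P [Q ( [P [Q ( [P [Q ( )]] )] [P [Q ( )]]] )] [P [Q ( )] [P [Q ( )]]]]]

( )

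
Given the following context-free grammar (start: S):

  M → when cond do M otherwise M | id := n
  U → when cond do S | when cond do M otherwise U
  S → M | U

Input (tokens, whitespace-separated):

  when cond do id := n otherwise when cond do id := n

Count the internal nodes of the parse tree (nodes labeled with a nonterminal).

[S [U when cond do [M id := n] otherwise [U when cond do [S [M id := n]]]]]

6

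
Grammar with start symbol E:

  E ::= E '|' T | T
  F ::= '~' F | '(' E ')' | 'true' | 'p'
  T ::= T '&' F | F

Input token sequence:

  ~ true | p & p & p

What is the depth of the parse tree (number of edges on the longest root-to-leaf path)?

[E [E [T [F ~ [F true]]]] | [T [T [T [F p]] & [F p]] & [F p]]]

5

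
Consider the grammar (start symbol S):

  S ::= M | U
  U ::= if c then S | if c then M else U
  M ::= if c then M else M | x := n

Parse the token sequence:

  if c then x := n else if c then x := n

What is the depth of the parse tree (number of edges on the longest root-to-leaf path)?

5

[S [U if c then [M x := n] else [U if c then [S [M x := n]]]]]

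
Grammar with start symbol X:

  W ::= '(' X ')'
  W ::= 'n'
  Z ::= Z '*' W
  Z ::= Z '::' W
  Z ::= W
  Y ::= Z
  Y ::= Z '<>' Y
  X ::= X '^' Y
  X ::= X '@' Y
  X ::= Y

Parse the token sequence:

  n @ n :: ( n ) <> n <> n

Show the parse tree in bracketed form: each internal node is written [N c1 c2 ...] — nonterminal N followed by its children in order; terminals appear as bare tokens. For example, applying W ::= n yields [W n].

X
X @ Y
Y @ Y
Z @ Y
W @ Y
n @ Y
n @ Z <> Y
n @ Z :: W <> Y
n @ W :: W <> Y
n @ n :: W <> Y
n @ n :: ( X ) <> Y
n @ n :: ( Y ) <> Y
n @ n :: ( Z ) <> Y
n @ n :: ( W ) <> Y
n @ n :: ( n ) <> Y
n @ n :: ( n ) <> Z <> Y
n @ n :: ( n ) <> W <> Y
n @ n :: ( n ) <> n <> Y
n @ n :: ( n ) <> n <> Z
n @ n :: ( n ) <> n <> W
n @ n :: ( n ) <> n <> n

[X [X [Y [Z [W n]]]] @ [Y [Z [Z [W n]] :: [W ( [X [Y [Z [W n]]]] )]] <> [Y [Z [W n]] <> [Y [Z [W n]]]]]]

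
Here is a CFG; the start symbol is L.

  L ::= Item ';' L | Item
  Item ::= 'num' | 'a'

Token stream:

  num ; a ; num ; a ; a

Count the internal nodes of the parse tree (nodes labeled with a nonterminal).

[L [Item num] ; [L [Item a] ; [L [Item num] ; [L [Item a] ; [L [Item a]]]]]]

10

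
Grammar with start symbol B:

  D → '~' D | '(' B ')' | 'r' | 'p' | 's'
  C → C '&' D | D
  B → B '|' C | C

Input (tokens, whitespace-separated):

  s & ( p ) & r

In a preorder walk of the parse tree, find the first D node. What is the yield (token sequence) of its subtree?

s

[B [C [C [C [D s]] & [D ( [B [C [D p]]] )]] & [D r]]]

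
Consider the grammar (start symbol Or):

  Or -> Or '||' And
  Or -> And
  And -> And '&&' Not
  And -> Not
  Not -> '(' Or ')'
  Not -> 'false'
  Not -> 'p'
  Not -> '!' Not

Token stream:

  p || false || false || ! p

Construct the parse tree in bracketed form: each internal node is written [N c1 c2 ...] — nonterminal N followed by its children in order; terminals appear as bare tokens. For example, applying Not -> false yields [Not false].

Or
Or || And
Or || And || And
Or || And || And || And
And || And || And || And
Not || And || And || And
p || And || And || And
p || Not || And || And
p || false || And || And
p || false || Not || And
p || false || false || And
p || false || false || Not
p || false || false || ! Not
p || false || false || ! p

[Or [Or [Or [Or [And [Not p]]] || [And [Not false]]] || [And [Not false]]] || [And [Not ! [Not p]]]]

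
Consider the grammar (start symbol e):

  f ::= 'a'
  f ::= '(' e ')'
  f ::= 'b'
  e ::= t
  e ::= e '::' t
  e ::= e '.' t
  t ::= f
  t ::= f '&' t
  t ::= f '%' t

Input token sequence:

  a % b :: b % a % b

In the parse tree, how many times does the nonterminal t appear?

5

[e [e [t [f a] % [t [f b]]]] :: [t [f b] % [t [f a] % [t [f b]]]]]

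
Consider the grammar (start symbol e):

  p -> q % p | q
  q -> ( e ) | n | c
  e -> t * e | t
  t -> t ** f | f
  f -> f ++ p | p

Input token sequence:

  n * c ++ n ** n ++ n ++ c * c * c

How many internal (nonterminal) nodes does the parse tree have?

33

[e [t [f [p [q n]]]] * [e [t [t [f [f [p [q c]]] ++ [p [q n]]]] ** [f [f [f [p [q n]]] ++ [p [q n]]] ++ [p [q c]]]] * [e [t [f [p [q c]]]] * [e [t [f [p [q c]]]]]]]]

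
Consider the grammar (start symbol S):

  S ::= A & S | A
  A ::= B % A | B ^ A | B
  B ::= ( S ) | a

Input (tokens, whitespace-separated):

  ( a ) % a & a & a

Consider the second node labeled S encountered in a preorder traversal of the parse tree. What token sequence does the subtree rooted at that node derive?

a

[S [A [B ( [S [A [B a]]] )] % [A [B a]]] & [S [A [B a]] & [S [A [B a]]]]]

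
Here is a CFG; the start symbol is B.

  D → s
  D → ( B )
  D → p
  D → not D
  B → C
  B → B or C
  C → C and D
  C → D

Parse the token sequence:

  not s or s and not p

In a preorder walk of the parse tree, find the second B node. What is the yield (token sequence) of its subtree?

not s

[B [B [C [D not [D s]]]] or [C [C [D s]] and [D not [D p]]]]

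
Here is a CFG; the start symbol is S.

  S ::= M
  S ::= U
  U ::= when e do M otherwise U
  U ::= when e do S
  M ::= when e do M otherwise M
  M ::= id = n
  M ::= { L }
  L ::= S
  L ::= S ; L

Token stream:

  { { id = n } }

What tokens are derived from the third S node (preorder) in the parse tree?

id = n

[S [M { [L [S [M { [L [S [M id = n]]] }]]] }]]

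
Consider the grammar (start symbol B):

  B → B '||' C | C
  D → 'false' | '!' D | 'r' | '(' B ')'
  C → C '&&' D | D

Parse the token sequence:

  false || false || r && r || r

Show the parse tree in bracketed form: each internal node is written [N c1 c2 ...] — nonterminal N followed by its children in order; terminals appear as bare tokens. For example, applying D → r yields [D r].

B
B || C
B || C || C
B || C || C || C
C || C || C || C
D || C || C || C
false || C || C || C
false || D || C || C
false || false || C || C
false || false || C && D || C
false || false || D && D || C
false || false || r && D || C
false || false || r && r || C
false || false || r && r || D
false || false || r && r || r

[B [B [B [B [C [D false]]] || [C [D false]]] || [C [C [D r]] && [D r]]] || [C [D r]]]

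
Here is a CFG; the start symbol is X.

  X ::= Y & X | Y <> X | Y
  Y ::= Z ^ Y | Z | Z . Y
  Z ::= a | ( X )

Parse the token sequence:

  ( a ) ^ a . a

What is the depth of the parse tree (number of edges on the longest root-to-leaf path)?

[X [Y [Z ( [X [Y [Z a]]] )] ^ [Y [Z a] . [Y [Z a]]]]]

6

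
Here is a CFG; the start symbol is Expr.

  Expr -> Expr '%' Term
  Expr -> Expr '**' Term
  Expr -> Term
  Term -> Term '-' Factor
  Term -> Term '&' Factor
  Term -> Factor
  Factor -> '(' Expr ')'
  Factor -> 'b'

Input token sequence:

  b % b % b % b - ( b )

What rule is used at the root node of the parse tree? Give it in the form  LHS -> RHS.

[Expr [Expr [Expr [Expr [Term [Factor b]]] % [Term [Factor b]]] % [Term [Factor b]]] % [Term [Term [Factor b]] - [Factor ( [Expr [Term [Factor b]]] )]]]

Expr -> Expr '%' Term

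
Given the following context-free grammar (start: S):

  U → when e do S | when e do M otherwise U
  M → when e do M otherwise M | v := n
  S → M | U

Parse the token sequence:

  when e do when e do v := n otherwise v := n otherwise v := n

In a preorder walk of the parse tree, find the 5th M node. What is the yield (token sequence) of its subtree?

v := n

[S [M when e do [M when e do [M v := n] otherwise [M v := n]] otherwise [M v := n]]]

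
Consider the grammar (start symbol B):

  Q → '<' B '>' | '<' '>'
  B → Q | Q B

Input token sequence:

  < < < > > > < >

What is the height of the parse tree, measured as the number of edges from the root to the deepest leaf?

6

[B [Q < [B [Q < [B [Q < >]] >]] >] [B [Q < >]]]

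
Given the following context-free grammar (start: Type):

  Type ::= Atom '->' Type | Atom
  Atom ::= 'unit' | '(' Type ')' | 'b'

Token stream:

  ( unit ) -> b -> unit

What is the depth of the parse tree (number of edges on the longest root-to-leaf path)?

4

[Type [Atom ( [Type [Atom unit]] )] -> [Type [Atom b] -> [Type [Atom unit]]]]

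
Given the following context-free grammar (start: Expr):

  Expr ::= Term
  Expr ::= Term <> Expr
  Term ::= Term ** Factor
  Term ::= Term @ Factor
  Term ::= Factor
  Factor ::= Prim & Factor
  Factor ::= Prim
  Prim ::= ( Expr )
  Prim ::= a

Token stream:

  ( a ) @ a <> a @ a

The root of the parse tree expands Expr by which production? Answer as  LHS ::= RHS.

[Expr [Term [Term [Factor [Prim ( [Expr [Term [Factor [Prim a]]]] )]]] @ [Factor [Prim a]]] <> [Expr [Term [Term [Factor [Prim a]]] @ [Factor [Prim a]]]]]

Expr ::= Term <> Expr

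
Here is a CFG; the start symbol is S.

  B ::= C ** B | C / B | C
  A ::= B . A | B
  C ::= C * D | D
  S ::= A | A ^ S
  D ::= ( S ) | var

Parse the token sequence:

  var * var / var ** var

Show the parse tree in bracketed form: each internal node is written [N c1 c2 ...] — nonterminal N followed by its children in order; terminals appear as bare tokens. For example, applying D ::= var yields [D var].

[S [A [B [C [C [D var]] * [D var]] / [B [C [D var]] ** [B [C [D var]]]]]]]

S
A
B
C / B
C * D / B
D * D / B
var * D / B
var * var / B
var * var / C ** B
var * var / D ** B
var * var / var ** B
var * var / var ** C
var * var / var ** D
var * var / var ** var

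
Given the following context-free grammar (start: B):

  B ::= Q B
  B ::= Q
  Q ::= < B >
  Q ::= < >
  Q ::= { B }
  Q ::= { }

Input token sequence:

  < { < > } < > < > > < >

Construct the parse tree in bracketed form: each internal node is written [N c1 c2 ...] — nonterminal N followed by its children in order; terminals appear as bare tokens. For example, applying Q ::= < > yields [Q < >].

[B [Q < [B [Q { [B [Q < >]] }] [B [Q < >] [B [Q < >]]]] >] [B [Q < >]]]

B
Q B
< B > B
< Q B > B
< { B } B > B
< { Q } B > B
< { < > } B > B
< { < > } Q B > B
< { < > } < > B > B
< { < > } < > Q > B
< { < > } < > < > > B
< { < > } < > < > > Q
< { < > } < > < > > < >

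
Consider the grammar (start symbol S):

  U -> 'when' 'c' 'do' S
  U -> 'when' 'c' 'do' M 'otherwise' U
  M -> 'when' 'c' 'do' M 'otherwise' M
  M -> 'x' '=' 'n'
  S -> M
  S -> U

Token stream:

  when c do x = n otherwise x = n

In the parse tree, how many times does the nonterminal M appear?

[S [M when c do [M x = n] otherwise [M x = n]]]

3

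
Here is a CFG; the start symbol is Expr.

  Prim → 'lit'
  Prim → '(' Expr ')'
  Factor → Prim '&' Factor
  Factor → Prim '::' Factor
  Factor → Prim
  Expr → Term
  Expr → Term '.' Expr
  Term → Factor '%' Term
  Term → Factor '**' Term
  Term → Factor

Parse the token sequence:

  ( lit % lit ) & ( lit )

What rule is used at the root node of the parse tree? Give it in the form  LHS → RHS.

Expr → Term

[Expr [Term [Factor [Prim ( [Expr [Term [Factor [Prim lit]] % [Term [Factor [Prim lit]]]]] )] & [Factor [Prim ( [Expr [Term [Factor [Prim lit]]]] )]]]]]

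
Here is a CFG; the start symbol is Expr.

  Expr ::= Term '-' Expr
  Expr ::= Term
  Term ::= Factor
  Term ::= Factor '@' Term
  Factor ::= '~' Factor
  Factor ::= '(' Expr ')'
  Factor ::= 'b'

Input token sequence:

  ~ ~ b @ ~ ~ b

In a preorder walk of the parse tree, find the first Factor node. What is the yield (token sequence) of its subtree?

~ ~ b

[Expr [Term [Factor ~ [Factor ~ [Factor b]]] @ [Term [Factor ~ [Factor ~ [Factor b]]]]]]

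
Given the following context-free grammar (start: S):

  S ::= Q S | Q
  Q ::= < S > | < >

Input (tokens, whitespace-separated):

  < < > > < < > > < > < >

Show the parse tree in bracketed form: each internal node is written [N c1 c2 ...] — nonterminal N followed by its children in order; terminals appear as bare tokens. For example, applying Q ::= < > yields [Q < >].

[S [Q < [S [Q < >]] >] [S [Q < [S [Q < >]] >] [S [Q < >] [S [Q < >]]]]]

S
Q S
< S > S
< Q > S
< < > > S
< < > > Q S
< < > > < S > S
< < > > < Q > S
< < > > < < > > S
< < > > < < > > Q S
< < > > < < > > < > S
< < > > < < > > < > Q
< < > > < < > > < > < >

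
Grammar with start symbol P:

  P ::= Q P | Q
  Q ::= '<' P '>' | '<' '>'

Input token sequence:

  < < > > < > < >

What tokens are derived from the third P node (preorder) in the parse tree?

< > < >

[P [Q < [P [Q < >]] >] [P [Q < >] [P [Q < >]]]]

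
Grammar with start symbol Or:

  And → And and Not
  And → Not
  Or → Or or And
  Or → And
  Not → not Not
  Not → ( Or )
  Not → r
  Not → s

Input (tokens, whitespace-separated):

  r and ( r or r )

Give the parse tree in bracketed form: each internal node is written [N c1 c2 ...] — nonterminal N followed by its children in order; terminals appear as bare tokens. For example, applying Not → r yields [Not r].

Or
And
And and Not
Not and Not
r and Not
r and ( Or )
r and ( Or or And )
r and ( And or And )
r and ( Not or And )
r and ( r or And )
r and ( r or Not )
r and ( r or r )

[Or [And [And [Not r]] and [Not ( [Or [Or [And [Not r]]] or [And [Not r]]] )]]]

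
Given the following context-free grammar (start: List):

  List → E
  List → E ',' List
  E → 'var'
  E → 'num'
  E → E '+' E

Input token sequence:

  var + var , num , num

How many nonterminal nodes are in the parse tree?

[List [E [E var] + [E var]] , [List [E num] , [List [E num]]]]

8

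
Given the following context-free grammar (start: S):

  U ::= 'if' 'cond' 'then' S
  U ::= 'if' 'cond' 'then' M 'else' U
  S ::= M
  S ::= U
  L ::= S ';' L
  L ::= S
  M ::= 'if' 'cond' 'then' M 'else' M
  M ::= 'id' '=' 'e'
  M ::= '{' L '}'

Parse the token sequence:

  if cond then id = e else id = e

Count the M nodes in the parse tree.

3

[S [M if cond then [M id = e] else [M id = e]]]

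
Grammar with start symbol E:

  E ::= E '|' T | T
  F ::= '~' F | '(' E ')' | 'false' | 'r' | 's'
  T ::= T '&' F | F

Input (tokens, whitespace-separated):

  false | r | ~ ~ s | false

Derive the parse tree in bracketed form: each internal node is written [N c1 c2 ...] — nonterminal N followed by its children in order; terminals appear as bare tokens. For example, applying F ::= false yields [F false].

E
E | T
E | T | T
E | T | T | T
T | T | T | T
F | T | T | T
false | T | T | T
false | F | T | T
false | r | T | T
false | r | F | T
false | r | ~ F | T
false | r | ~ ~ F | T
false | r | ~ ~ s | T
false | r | ~ ~ s | F
false | r | ~ ~ s | false

[E [E [E [E [T [F false]]] | [T [F r]]] | [T [F ~ [F ~ [F s]]]]] | [T [F false]]]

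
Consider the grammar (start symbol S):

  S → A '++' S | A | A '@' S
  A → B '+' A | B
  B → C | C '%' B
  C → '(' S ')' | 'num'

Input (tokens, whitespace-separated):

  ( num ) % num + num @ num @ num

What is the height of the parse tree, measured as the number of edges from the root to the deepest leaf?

8

[S [A [B [C ( [S [A [B [C num]]]] )] % [B [C num]]] + [A [B [C num]]]] @ [S [A [B [C num]]] @ [S [A [B [C num]]]]]]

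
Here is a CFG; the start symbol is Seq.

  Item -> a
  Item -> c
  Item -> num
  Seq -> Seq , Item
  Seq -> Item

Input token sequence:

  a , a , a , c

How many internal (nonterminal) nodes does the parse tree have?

8

[Seq [Seq [Seq [Seq [Item a]] , [Item a]] , [Item a]] , [Item c]]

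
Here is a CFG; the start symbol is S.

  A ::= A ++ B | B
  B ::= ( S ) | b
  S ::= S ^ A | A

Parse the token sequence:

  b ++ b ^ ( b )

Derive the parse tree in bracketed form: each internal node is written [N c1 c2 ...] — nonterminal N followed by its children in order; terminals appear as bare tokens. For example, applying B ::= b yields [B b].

S
S ^ A
A ^ A
A ++ B ^ A
B ++ B ^ A
b ++ B ^ A
b ++ b ^ A
b ++ b ^ B
b ++ b ^ ( S )
b ++ b ^ ( A )
b ++ b ^ ( B )
b ++ b ^ ( b )

[S [S [A [A [B b]] ++ [B b]]] ^ [A [B ( [S [A [B b]]] )]]]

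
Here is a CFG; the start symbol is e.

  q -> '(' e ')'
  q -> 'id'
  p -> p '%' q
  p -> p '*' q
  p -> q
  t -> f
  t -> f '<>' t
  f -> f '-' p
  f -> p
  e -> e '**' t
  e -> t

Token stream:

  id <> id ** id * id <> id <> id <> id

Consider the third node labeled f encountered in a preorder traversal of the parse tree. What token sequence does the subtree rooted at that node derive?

id * id

[e [e [t [f [p [q id]]] <> [t [f [p [q id]]]]]] ** [t [f [p [p [q id]] * [q id]]] <> [t [f [p [q id]]] <> [t [f [p [q id]]] <> [t [f [p [q id]]]]]]]]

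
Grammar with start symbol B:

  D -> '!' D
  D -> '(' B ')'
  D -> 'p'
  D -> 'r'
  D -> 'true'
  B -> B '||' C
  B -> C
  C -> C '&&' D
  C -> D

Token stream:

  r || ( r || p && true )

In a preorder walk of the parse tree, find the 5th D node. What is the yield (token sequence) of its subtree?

true

[B [B [C [D r]]] || [C [D ( [B [B [C [D r]]] || [C [C [D p]] && [D true]]] )]]]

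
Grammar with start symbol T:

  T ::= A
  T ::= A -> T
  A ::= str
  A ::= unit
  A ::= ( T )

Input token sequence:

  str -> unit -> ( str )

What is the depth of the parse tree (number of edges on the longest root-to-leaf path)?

[T [A str] -> [T [A unit] -> [T [A ( [T [A str]] )]]]]

6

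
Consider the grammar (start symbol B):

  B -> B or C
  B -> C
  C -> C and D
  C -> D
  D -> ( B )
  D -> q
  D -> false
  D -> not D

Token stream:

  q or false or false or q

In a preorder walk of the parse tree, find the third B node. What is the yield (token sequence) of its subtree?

[B [B [B [B [C [D q]]] or [C [D false]]] or [C [D false]]] or [C [D q]]]

q or false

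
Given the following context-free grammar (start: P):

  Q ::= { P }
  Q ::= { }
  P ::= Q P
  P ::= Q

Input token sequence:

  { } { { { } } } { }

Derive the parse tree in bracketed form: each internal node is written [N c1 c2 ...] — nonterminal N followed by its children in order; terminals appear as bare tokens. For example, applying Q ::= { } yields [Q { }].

[P [Q { }] [P [Q { [P [Q { [P [Q { }]] }]] }] [P [Q { }]]]]

P
Q P
{ } P
{ } Q P
{ } { P } P
{ } { Q } P
{ } { { P } } P
{ } { { Q } } P
{ } { { { } } } P
{ } { { { } } } Q
{ } { { { } } } { }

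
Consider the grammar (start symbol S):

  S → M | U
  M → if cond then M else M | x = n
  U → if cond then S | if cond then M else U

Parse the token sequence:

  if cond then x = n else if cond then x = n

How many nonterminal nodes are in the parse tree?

[S [U if cond then [M x = n] else [U if cond then [S [M x = n]]]]]

6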